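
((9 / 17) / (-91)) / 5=-9 / 7735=-0.00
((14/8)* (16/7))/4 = 1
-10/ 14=-5/ 7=-0.71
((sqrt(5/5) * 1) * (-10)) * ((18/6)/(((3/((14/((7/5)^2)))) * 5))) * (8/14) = -400/49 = -8.16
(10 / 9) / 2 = 5 / 9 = 0.56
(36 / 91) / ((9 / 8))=32 / 91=0.35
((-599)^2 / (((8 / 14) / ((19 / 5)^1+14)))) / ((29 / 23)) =5141259529 / 580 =8864240.57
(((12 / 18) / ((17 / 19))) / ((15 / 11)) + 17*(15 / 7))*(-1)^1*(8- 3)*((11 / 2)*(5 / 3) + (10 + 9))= -33462169 / 6426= -5207.31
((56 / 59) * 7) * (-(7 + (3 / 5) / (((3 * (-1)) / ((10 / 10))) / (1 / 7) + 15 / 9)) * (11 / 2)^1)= -2178638 / 8555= -254.66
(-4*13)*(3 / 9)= -52 / 3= -17.33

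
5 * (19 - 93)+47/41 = -15123/41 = -368.85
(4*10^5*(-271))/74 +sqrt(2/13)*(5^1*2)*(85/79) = -54200000/37 +850*sqrt(26)/1027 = -1464860.64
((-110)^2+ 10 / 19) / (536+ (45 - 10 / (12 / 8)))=689730 / 32737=21.07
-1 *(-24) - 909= -885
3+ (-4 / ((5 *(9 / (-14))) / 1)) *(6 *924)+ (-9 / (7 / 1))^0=34516 / 5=6903.20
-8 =-8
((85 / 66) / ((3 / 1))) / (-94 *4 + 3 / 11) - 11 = -818419 / 74394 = -11.00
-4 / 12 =-1 / 3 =-0.33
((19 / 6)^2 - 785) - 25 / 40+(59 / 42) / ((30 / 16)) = -1952617 / 2520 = -774.85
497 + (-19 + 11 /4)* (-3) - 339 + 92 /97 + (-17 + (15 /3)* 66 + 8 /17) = 3437631 /6596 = 521.17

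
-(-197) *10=1970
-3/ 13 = -0.23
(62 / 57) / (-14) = -31 / 399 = -0.08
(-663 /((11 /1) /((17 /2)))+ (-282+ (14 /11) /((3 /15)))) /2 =-17335 /44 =-393.98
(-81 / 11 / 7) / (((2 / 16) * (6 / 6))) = -648 / 77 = -8.42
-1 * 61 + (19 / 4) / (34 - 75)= -10023 / 164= -61.12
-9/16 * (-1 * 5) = 45/16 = 2.81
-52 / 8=-13 / 2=-6.50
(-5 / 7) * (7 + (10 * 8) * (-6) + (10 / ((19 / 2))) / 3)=134705 / 399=337.61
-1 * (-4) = 4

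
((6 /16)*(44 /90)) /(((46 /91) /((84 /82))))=7007 /18860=0.37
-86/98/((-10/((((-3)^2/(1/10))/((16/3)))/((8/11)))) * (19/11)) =140481/119168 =1.18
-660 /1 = -660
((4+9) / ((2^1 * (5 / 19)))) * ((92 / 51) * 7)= 79534 / 255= 311.90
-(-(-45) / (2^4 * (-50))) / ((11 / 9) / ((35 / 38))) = 567 / 13376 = 0.04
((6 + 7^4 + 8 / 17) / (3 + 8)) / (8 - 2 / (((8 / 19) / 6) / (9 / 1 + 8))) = -81854 / 178211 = -0.46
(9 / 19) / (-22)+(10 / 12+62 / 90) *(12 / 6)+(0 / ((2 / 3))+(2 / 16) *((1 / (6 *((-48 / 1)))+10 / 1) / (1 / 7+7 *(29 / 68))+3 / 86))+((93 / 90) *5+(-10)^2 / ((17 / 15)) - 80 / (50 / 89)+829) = 513275248602571 / 655165241280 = 783.43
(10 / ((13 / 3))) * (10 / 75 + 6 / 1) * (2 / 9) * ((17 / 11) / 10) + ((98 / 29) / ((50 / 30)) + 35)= 37.51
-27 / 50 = -0.54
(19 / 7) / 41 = 19 / 287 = 0.07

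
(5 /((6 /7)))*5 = 175 /6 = 29.17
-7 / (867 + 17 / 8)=-56 / 6953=-0.01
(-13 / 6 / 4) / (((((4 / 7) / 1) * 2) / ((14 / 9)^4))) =-218491 / 78732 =-2.78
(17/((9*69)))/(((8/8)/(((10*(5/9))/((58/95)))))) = 40375/162081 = 0.25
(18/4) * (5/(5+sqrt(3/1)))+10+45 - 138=-3427/44 - 45 * sqrt(3)/44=-79.66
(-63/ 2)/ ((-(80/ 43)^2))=9.10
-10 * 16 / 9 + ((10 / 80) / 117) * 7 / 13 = -216313 / 12168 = -17.78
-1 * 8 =-8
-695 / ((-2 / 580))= 201550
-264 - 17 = -281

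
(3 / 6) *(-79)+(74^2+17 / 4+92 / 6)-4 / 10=327341 / 60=5455.68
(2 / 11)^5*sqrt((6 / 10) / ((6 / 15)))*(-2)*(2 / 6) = -32*sqrt(6) / 483153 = -0.00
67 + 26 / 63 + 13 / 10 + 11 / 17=742843 / 10710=69.36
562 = 562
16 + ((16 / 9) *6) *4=176 / 3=58.67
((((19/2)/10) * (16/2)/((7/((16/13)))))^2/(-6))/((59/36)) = -2217984/12214475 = -0.18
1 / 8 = 0.12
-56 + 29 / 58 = -111 / 2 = -55.50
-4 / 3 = -1.33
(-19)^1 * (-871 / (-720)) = -16549 / 720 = -22.98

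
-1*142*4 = -568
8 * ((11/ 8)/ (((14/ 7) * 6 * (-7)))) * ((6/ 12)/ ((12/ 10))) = -55/ 1008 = -0.05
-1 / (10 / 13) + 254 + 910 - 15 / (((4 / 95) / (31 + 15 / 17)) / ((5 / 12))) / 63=46591943 / 42840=1087.58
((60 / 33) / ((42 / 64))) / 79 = 640 / 18249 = 0.04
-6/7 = -0.86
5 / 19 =0.26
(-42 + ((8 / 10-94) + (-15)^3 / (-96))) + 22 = -12487 / 160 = -78.04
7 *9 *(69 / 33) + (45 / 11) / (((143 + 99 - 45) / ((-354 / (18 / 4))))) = 281913 / 2167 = 130.09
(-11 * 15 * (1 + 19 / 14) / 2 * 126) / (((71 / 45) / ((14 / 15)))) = -14494.44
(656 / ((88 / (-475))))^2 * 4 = 6068410000 / 121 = 50152148.76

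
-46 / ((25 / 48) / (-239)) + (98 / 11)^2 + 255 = 64864627 / 3025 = 21442.85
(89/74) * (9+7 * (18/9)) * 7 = 14329/74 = 193.64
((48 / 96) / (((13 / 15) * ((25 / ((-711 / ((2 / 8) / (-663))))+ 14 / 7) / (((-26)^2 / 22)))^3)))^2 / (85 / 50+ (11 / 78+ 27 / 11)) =1018970.83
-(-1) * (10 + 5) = 15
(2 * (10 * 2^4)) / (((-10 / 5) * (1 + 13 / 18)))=-92.90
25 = 25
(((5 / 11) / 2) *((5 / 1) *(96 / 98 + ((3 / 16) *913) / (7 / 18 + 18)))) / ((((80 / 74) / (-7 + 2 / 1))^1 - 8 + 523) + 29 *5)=1234877775 / 69685128128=0.02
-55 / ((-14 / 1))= 55 / 14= 3.93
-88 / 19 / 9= -88 / 171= -0.51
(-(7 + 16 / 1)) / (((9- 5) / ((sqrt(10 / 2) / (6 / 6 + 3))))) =-23* sqrt(5) / 16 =-3.21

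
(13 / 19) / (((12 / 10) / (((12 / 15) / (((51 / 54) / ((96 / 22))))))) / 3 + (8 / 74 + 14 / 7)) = 831168 / 2692357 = 0.31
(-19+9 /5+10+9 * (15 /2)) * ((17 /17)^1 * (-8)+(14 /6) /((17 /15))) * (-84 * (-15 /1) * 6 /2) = -23021334 /17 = -1354196.12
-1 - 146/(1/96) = -14017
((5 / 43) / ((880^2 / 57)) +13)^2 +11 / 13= 97932587475444477 / 576595094732800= 169.85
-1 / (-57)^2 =-1 / 3249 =-0.00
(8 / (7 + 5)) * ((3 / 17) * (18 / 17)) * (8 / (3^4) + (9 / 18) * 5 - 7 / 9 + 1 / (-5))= 2626 / 13005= 0.20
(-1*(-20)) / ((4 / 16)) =80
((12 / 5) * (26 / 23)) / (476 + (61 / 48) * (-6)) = 832 / 143635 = 0.01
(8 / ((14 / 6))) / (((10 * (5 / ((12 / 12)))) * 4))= 3 / 175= 0.02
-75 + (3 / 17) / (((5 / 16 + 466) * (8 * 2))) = -3170924 / 42279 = -75.00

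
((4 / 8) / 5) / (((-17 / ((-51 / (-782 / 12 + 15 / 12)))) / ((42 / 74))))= -378 / 141895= -0.00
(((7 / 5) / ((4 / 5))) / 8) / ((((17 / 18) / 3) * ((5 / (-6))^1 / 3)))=-1701 / 680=-2.50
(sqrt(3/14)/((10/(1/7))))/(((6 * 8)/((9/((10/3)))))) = 9 * sqrt(42)/156800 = 0.00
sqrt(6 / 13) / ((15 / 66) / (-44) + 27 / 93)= 30008 *sqrt(78) / 111241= 2.38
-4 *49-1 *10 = -206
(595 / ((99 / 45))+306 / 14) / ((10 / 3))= 87.69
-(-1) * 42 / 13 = 42 / 13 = 3.23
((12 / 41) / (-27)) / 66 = -2 / 12177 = -0.00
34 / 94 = 17 / 47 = 0.36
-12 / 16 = -3 / 4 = -0.75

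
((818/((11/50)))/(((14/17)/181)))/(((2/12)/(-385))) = -1887739500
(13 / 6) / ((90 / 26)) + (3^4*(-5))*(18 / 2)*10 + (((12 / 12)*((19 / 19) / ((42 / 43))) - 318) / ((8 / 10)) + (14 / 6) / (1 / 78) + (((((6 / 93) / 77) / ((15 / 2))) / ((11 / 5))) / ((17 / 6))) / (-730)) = -1290255383724907 / 35191731960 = -36663.59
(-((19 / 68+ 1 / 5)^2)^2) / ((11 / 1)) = -705911761 / 146996960000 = -0.00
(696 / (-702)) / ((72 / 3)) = -29 / 702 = -0.04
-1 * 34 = -34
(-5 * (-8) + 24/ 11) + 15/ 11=479/ 11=43.55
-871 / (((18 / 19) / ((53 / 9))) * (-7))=877097 / 1134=773.45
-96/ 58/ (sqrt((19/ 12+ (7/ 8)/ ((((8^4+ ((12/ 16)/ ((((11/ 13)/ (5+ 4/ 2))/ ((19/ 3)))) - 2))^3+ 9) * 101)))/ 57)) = -288 * sqrt(133243094752087540234429598921226556369)/ 334749821040302132459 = -9.93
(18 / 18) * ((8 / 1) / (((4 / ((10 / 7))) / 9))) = 180 / 7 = 25.71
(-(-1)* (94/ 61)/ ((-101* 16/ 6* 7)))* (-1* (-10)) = -0.01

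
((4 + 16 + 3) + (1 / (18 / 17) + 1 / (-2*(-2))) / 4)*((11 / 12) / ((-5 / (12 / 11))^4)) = 732 / 15125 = 0.05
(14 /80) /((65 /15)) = 21 /520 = 0.04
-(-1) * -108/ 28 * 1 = -27/ 7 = -3.86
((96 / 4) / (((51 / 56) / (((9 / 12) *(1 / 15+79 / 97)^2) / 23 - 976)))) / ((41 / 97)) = -7096580520512 / 116625525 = -60849.29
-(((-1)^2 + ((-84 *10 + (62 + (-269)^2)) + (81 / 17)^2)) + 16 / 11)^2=-51821030863113561 / 10106041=-5127728144.30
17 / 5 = 3.40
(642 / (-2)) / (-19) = 16.89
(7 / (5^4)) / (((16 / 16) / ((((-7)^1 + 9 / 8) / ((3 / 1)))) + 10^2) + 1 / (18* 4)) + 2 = 420922438 / 210449375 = 2.00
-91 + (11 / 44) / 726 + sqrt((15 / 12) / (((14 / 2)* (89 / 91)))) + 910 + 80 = sqrt(5785) / 178 + 2610697 / 2904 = 899.43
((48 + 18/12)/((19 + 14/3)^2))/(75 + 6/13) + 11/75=12184843/82420350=0.15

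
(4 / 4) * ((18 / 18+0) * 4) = 4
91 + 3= 94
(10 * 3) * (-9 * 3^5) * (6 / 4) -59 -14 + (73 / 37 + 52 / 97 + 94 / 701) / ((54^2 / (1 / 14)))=-10115569764315697 / 102708652536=-98488.00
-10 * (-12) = 120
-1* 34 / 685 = -34 / 685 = -0.05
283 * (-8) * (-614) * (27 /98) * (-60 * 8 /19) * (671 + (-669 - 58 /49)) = -360312883200 /45619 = -7898307.35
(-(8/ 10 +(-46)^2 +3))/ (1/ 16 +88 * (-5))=169584/ 35195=4.82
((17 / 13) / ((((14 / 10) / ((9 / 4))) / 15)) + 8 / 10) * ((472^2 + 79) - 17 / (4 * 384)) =7203984.89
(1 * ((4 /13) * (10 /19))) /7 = 40 /1729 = 0.02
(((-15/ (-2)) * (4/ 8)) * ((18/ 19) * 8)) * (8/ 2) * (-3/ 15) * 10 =-4320/ 19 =-227.37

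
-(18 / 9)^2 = -4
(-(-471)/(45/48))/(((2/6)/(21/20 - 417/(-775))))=9274932/3875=2393.53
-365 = -365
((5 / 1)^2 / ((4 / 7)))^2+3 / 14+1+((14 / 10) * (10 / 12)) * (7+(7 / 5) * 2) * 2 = 3256081 / 1680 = 1938.14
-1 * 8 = -8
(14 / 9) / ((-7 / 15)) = -10 / 3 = -3.33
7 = 7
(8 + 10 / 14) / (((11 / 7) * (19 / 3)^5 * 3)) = 4941 / 27237089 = 0.00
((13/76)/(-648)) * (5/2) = -0.00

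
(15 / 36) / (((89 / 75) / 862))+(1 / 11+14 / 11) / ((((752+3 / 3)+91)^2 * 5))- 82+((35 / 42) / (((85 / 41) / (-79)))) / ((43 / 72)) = 85387322949537 / 509782546064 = 167.50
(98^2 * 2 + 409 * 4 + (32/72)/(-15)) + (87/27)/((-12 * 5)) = 250127/12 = 20843.92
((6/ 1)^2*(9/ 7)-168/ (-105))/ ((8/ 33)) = 13827/ 70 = 197.53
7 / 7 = 1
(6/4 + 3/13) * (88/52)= 495/169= 2.93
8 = 8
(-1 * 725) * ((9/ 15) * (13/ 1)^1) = -5655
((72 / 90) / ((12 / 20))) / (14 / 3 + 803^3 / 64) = 256 / 1553345777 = 0.00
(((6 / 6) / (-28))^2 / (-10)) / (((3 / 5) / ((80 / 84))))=-5 / 24696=-0.00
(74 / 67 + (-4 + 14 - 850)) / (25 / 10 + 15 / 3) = -112412 / 1005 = -111.85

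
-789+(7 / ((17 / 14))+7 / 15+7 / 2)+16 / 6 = -396067 / 510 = -776.60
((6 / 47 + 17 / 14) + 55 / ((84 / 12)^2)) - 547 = -2508131 / 4606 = -544.54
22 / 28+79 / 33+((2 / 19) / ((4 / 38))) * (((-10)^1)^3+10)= -455911 / 462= -986.82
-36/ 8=-9/ 2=-4.50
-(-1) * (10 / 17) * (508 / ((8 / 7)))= 4445 / 17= 261.47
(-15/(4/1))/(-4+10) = -5/8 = -0.62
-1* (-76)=76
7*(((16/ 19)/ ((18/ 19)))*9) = 56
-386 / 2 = -193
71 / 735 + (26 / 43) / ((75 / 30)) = 10697 / 31605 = 0.34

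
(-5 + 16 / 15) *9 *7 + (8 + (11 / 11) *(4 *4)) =-1119 / 5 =-223.80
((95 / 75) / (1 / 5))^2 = 40.11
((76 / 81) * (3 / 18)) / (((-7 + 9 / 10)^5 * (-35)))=760000 / 1436658308001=0.00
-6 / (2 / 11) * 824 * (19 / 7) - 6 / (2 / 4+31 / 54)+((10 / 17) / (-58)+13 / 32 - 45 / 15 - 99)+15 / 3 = -8161923905 / 110432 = -73909.05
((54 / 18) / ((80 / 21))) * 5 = 63 / 16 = 3.94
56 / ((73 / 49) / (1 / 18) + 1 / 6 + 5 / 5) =16464 / 8227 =2.00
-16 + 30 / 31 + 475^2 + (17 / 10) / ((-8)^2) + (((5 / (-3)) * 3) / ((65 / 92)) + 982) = 58440781891 / 257920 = 226584.92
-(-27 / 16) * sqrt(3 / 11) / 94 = 27 * sqrt(33) / 16544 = 0.01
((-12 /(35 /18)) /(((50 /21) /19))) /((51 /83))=-170316 /2125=-80.15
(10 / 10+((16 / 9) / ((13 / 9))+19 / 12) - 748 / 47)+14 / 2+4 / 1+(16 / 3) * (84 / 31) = 3034535 / 227292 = 13.35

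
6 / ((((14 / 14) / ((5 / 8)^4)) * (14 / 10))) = 0.65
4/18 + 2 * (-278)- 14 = -5128/9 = -569.78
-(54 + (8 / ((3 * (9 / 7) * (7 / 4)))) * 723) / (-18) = 4099 / 81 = 50.60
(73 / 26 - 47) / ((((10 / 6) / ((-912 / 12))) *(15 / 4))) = 174648 / 325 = 537.38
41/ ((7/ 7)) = 41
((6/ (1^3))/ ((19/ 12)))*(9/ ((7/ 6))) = 3888/ 133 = 29.23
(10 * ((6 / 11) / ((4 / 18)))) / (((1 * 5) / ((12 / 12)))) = 54 / 11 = 4.91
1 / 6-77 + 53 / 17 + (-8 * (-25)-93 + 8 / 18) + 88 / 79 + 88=2969599 / 24174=122.84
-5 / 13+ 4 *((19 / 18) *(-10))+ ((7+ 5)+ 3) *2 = -1475 / 117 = -12.61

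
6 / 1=6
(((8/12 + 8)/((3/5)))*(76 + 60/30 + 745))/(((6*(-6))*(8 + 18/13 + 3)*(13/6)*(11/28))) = -213980/6831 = -31.32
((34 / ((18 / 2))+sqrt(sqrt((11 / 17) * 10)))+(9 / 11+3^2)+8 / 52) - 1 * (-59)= 110^(1 / 4) * 17^(3 / 4) / 17+93629 / 1287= 74.34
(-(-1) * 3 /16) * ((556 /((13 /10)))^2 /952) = 1449075 /40222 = 36.03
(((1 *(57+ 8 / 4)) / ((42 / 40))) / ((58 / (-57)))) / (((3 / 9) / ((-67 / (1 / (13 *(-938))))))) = -3925091820 / 29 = -135347993.79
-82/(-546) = 41/273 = 0.15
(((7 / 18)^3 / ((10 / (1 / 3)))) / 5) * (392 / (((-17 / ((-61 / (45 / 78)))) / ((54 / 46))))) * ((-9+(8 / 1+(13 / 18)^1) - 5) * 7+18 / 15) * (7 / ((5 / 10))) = -300132128569 / 534448125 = -561.57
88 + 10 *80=888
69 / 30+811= 813.30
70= 70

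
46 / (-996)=-23 / 498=-0.05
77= 77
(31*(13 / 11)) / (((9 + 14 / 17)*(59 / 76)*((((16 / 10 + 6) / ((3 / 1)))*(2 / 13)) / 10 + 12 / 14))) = 888403425 / 165717607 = 5.36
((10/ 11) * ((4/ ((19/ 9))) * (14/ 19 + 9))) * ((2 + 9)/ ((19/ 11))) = 732600/ 6859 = 106.81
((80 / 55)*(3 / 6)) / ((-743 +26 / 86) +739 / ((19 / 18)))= -3268 / 191389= -0.02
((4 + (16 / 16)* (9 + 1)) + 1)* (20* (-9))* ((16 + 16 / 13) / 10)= -60480 / 13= -4652.31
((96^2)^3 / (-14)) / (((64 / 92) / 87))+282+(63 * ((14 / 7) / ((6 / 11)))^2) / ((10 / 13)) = -489468230272463 / 70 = -6992403289606.61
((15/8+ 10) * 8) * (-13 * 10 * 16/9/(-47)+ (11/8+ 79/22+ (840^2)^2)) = 1760612532975749645/37224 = 47297779200938.90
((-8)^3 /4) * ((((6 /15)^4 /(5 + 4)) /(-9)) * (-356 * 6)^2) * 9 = 1038221312 /625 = 1661154.10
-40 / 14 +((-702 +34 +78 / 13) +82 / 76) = -176565 / 266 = -663.78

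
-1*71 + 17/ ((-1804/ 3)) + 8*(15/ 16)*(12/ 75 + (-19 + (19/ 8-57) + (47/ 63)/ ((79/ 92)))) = -36841799011/ 59856720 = -615.50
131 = 131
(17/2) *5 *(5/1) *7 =2975/2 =1487.50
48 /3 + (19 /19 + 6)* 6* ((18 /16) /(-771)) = 16385 /1028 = 15.94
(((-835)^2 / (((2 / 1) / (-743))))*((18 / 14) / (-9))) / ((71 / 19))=9842725325 / 994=9902138.15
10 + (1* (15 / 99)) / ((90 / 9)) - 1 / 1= 595 / 66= 9.02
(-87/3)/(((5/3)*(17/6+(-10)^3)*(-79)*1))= -522/2363285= -0.00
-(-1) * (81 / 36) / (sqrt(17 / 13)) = 9 * sqrt(221) / 68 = 1.97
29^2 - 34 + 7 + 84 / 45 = 12238 / 15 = 815.87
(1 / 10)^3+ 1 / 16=127 / 2000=0.06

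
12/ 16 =3/ 4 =0.75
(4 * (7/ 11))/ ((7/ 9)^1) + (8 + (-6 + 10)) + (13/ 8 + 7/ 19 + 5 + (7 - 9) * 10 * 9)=-263731/ 1672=-157.73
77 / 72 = 1.07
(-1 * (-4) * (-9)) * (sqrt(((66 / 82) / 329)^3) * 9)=-10692 * sqrt(445137) / 181953121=-0.04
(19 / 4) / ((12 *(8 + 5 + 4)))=19 / 816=0.02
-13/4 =-3.25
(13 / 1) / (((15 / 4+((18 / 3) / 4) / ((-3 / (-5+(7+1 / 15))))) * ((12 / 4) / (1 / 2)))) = 130 / 163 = 0.80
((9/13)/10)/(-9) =-1/130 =-0.01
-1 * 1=-1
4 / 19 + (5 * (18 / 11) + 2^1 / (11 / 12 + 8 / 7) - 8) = 49298 / 36157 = 1.36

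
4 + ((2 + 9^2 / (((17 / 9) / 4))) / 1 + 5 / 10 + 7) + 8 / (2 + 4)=19009 / 102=186.36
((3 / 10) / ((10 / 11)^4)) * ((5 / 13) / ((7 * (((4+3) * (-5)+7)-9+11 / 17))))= -248897 / 374920000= -0.00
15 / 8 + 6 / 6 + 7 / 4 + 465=3757 / 8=469.62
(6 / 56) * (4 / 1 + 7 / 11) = 153 / 308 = 0.50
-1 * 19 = -19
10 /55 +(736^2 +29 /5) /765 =29801249 /42075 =708.29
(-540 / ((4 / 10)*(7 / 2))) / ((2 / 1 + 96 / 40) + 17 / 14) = -9000 / 131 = -68.70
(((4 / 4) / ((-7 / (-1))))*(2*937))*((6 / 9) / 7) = 3748 / 147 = 25.50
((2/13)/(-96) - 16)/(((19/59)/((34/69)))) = -10014955/409032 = -24.48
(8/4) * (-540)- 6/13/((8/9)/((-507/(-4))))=-18333/16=-1145.81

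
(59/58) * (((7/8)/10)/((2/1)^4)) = 413/74240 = 0.01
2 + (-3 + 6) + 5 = 10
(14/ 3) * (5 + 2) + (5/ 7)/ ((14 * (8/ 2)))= 38431/ 1176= 32.68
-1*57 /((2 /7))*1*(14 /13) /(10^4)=-0.02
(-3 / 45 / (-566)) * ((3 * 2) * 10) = 2 / 283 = 0.01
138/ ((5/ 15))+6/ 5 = 2076/ 5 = 415.20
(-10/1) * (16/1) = -160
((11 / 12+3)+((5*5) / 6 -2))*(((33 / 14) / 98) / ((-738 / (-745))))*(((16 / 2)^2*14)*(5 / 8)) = 2991175 / 36162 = 82.72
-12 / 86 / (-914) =3 / 19651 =0.00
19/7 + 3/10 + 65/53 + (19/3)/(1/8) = 54.91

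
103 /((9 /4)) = 45.78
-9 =-9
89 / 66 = 1.35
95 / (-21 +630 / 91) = -1235 / 183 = -6.75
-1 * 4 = -4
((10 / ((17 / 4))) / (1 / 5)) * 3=600 / 17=35.29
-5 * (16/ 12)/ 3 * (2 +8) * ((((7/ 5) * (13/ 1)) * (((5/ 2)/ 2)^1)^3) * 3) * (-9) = 170625/ 8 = 21328.12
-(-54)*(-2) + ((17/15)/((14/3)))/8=-107.97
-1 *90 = -90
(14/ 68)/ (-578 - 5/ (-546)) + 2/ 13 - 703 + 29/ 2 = -96015861853/ 139487686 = -688.35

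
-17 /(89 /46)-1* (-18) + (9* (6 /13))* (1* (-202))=-960152 /1157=-829.86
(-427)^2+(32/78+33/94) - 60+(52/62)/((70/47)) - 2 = 724992310031/3977610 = 182268.32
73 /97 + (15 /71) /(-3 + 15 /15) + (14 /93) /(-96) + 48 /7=7.50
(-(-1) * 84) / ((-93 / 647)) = -18116 / 31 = -584.39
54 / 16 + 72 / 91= 4.17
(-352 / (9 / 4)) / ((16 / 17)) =-1496 / 9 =-166.22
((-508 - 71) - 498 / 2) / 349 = -828 / 349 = -2.37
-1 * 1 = -1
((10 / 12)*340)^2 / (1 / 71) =51297500 / 9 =5699722.22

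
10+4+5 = 19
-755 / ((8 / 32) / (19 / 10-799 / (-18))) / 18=-629066 / 81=-7766.25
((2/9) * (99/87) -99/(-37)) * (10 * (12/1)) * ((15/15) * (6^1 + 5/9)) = 22247720/9657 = 2303.79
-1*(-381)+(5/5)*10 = 391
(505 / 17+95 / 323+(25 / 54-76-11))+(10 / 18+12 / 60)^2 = -55.97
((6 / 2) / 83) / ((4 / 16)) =0.14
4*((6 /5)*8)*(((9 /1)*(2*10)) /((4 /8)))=13824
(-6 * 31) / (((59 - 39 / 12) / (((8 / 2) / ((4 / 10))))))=-7440 / 223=-33.36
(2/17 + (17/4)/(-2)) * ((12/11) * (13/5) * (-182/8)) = 968877/7480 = 129.53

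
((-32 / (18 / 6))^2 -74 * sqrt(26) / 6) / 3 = 1024 / 27 -37 * sqrt(26) / 9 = 16.96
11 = 11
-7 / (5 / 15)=-21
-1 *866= -866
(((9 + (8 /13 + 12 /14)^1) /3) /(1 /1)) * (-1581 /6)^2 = 264675737 /1092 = 242377.05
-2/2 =-1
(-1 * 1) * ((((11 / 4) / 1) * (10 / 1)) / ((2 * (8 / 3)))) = -165 / 32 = -5.16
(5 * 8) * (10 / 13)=400 / 13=30.77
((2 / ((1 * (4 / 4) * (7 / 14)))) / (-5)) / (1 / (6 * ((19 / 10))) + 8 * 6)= -228 / 13705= -0.02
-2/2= -1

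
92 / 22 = 46 / 11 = 4.18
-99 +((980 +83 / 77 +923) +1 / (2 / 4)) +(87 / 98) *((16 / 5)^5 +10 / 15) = 2105.55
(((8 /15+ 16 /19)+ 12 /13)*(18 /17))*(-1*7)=-357672 /20995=-17.04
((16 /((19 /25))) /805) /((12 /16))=320 /9177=0.03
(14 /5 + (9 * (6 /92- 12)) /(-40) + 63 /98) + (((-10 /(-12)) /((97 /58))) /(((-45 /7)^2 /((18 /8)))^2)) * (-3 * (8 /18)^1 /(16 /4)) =69762492403 /11384793000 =6.13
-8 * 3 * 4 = -96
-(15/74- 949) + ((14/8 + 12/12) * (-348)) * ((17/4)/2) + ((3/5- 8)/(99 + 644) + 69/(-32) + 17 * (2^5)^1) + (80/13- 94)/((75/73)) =-539074374677/857719200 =-628.50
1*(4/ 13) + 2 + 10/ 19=700/ 247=2.83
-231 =-231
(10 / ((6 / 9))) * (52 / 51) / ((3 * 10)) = 26 / 51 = 0.51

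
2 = 2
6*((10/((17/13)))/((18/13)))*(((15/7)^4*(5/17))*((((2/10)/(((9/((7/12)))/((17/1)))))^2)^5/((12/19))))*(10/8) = 2635238438722807099/23988055525253185536000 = 0.00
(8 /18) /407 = 4 /3663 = 0.00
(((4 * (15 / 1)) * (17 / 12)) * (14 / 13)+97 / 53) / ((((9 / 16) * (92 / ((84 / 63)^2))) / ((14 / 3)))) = 2506112 / 167427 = 14.97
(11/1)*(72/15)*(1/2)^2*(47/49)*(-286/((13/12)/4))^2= 3459151872/245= 14118987.23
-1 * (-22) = 22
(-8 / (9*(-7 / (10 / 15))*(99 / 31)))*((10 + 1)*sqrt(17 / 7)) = 496*sqrt(119) / 11907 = 0.45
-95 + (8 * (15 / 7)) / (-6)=-685 / 7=-97.86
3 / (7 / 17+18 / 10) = 1.36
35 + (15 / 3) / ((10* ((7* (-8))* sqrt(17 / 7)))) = 35-sqrt(119) / 1904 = 34.99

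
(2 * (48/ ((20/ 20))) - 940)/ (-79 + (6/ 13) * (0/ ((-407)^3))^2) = 844/ 79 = 10.68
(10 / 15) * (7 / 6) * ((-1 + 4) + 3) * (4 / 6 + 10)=448 / 9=49.78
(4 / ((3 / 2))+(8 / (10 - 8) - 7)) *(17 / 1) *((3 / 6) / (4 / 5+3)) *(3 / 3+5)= -85 / 19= -4.47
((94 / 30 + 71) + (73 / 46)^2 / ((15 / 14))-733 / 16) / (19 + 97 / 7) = 27258259 / 29200800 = 0.93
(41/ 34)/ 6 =0.20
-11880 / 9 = -1320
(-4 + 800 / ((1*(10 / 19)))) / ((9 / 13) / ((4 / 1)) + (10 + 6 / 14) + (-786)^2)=0.00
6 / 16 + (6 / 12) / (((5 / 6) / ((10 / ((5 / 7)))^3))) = 65871 / 40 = 1646.78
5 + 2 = 7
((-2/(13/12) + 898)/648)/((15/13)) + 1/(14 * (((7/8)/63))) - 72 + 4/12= -65.33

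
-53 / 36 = -1.47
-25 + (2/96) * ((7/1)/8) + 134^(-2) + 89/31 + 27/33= -12515932213/587807616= -21.29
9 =9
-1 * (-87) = 87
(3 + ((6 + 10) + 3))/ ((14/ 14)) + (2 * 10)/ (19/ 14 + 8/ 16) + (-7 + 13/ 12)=4189/ 156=26.85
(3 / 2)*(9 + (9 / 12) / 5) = 549 / 40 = 13.72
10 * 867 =8670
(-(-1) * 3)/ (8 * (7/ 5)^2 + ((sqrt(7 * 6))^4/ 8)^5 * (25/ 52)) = 124800/ 10424925612027913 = 0.00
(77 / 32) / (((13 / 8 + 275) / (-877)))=-67529 / 8852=-7.63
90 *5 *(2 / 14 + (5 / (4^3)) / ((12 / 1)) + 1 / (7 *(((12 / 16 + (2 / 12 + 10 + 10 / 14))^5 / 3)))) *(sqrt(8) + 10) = 53611194223978835025 *sqrt(2) / 398796035800358336 + 268055971119894175125 / 398796035800358336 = 862.28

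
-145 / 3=-48.33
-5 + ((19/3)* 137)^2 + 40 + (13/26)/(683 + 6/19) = 175943642755/233694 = 752880.45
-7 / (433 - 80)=-7 / 353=-0.02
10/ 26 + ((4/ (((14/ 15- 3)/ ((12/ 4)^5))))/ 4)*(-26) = 1232165/ 403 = 3057.48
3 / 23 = 0.13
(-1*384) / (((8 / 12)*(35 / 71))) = -40896 / 35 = -1168.46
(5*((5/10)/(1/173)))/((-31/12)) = -5190/31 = -167.42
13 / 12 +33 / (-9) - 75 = -931 / 12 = -77.58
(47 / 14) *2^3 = 188 / 7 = 26.86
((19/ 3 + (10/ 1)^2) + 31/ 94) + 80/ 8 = 32899/ 282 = 116.66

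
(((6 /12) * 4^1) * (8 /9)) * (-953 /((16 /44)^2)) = -115313 /9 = -12812.56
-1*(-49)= 49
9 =9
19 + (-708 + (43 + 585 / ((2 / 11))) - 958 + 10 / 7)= 22609 / 14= 1614.93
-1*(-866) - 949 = -83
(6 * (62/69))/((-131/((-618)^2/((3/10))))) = -157861920/3013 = -52393.60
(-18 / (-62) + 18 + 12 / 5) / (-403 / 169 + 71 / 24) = 1000584 / 27745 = 36.06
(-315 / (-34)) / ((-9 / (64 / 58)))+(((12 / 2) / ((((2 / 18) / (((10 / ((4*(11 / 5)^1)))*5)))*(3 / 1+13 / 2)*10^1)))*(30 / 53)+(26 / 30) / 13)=62162911 / 81914415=0.76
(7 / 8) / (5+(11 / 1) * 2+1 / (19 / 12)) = 19 / 600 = 0.03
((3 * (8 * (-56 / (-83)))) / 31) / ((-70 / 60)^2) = 6912 / 18011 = 0.38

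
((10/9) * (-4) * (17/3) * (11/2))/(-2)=1870/27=69.26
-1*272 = -272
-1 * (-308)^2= -94864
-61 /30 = -2.03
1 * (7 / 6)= 7 / 6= 1.17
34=34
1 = 1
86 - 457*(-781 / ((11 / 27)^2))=23654809 / 11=2150437.18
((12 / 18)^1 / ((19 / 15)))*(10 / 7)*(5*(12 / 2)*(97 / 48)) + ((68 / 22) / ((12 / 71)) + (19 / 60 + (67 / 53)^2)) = 5406984411 / 82191340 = 65.79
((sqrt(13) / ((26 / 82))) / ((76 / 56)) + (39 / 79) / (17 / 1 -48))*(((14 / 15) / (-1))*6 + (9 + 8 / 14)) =-5421 / 85715 + 11398*sqrt(13) / 1235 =33.21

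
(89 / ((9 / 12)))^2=126736 / 9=14081.78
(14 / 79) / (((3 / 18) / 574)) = 48216 / 79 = 610.33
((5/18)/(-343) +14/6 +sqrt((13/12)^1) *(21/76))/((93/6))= 7 *sqrt(39)/2356 +14401/95697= 0.17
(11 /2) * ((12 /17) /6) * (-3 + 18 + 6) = 231 /17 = 13.59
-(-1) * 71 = 71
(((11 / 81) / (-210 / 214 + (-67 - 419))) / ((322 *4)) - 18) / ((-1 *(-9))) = -8895631355 / 4447815624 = -2.00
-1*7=-7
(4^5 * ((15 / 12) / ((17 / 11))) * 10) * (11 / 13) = 1548800 / 221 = 7008.14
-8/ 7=-1.14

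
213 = 213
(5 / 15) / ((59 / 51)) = 17 / 59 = 0.29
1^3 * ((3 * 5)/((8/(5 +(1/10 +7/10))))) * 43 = 3741/8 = 467.62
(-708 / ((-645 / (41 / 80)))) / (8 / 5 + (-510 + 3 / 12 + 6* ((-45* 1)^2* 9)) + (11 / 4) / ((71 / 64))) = 171749 / 33230173605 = 0.00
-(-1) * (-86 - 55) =-141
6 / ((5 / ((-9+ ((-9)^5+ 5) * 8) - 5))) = -2834196 / 5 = -566839.20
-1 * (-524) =524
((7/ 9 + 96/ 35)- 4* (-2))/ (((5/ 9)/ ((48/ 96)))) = 10.37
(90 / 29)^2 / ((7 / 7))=8100 / 841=9.63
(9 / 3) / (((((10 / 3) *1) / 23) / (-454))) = -9397.80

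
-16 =-16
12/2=6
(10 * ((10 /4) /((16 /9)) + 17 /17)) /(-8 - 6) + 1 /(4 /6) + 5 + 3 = 249 /32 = 7.78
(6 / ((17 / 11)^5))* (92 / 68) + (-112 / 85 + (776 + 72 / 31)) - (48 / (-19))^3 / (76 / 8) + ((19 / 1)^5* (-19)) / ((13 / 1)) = -22933358800454524905297 / 6338448741242735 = -3618134.30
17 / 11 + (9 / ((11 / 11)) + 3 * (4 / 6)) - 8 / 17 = 2258 / 187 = 12.07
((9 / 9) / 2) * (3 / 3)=0.50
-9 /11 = -0.82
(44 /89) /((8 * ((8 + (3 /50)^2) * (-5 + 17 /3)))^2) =3515625 /12957108076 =0.00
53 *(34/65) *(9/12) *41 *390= 332469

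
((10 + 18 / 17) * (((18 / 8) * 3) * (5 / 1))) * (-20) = -126900 / 17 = -7464.71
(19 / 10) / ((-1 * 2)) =-19 / 20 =-0.95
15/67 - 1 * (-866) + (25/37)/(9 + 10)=40801686/47101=866.26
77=77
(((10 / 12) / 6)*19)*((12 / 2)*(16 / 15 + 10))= 1577 / 9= 175.22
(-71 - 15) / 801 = -86 / 801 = -0.11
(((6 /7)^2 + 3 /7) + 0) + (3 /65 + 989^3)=3081046919617 /3185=967361670.21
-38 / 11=-3.45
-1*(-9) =9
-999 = -999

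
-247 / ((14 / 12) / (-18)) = 3810.86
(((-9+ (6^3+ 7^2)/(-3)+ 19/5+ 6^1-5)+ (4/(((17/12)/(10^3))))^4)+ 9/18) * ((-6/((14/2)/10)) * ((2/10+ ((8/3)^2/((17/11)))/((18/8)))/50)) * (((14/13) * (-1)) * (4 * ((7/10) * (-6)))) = -10603667128304645630989096/23960086875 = -442555454144389.27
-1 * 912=-912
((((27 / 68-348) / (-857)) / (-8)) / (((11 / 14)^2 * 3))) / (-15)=386071 / 211541880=0.00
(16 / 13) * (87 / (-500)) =-348 / 1625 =-0.21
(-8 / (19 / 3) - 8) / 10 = -88 / 95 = -0.93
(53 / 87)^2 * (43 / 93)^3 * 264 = 19653494344 / 2029392711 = 9.68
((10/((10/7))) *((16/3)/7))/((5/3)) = 16/5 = 3.20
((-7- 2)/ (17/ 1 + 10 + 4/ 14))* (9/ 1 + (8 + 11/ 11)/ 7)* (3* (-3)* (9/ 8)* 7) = 45927/ 191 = 240.46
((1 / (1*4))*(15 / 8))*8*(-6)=-45 / 2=-22.50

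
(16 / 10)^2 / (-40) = -0.06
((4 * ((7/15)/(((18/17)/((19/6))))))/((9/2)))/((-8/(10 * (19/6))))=-42959/8748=-4.91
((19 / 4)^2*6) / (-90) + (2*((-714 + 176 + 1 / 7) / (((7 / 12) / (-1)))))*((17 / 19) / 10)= 36530789 / 223440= 163.49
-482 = -482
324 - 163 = 161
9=9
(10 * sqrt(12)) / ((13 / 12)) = 240 * sqrt(3) / 13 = 31.98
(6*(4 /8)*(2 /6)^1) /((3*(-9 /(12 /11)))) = -4 /99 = -0.04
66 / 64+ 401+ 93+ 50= 17441 / 32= 545.03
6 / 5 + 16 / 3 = 98 / 15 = 6.53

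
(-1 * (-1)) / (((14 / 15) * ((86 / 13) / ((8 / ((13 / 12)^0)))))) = 390 / 301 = 1.30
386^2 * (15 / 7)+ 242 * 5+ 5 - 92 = 2242801 / 7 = 320400.14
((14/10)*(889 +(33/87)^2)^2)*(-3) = -2348471886180/707281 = -3320422.70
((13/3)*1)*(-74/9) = -962/27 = -35.63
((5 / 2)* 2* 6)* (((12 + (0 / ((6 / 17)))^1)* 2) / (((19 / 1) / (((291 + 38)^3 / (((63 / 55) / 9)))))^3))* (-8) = -126176801292734224101244560000 / 6859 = -18395801325664706823333510.00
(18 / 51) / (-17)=-0.02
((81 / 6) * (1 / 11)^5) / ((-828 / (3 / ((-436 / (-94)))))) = -423 / 6460077712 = -0.00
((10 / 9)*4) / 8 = 5 / 9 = 0.56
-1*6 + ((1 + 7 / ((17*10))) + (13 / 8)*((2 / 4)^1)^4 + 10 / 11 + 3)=-113477 / 119680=-0.95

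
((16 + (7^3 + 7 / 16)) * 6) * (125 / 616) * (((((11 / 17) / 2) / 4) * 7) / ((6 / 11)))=7907625 / 17408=454.25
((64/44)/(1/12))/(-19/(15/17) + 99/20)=-1.05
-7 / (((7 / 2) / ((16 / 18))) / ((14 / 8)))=-28 / 9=-3.11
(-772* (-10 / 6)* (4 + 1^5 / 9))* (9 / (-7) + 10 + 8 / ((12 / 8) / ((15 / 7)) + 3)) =1208180 / 21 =57532.38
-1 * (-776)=776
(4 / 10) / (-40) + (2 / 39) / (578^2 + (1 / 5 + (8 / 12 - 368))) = -0.01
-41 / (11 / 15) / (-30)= 1.86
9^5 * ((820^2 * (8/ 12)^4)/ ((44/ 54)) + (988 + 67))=106564057245/ 11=9687641567.73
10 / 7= 1.43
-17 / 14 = -1.21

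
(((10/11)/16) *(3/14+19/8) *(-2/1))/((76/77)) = -0.30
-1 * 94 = -94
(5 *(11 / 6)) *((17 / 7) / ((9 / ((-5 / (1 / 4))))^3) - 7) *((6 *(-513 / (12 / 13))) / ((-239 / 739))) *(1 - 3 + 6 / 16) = 22411495744495 / 4336416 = 5168207.05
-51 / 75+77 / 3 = 1874 / 75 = 24.99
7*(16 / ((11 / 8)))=896 / 11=81.45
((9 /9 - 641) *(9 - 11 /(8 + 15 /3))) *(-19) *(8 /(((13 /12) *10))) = 12374016 /169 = 73219.03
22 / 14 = 11 / 7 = 1.57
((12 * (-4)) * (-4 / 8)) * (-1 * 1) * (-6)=144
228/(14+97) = 76/37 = 2.05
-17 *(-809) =13753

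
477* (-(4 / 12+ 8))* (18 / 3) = -23850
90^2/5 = 1620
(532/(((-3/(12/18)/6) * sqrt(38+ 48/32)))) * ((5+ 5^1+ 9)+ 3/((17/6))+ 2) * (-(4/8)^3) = 33250 * sqrt(158)/1343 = 311.20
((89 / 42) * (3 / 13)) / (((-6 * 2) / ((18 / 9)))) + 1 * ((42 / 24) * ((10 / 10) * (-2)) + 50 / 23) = -35353 / 25116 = -1.41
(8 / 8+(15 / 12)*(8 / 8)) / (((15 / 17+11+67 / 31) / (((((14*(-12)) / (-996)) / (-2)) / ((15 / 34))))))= -62713 / 2047610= -0.03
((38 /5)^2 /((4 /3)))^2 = 1172889 /625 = 1876.62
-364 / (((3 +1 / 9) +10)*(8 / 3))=-10.41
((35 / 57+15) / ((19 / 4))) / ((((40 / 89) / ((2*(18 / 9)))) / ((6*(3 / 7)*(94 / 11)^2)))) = 1679758944 / 305767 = 5493.59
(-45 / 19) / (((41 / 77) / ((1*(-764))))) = 3398.28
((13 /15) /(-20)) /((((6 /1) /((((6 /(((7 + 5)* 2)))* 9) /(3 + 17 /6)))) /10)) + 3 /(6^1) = 661 /1400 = 0.47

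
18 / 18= 1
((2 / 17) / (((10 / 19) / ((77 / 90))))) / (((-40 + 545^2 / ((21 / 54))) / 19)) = 194579 / 40898200500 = 0.00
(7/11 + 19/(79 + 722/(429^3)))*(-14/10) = -1.23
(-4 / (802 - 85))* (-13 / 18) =0.00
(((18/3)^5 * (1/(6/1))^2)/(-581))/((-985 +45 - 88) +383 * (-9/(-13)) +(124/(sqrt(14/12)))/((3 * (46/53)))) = 2758899312 * sqrt(42)/632642728149593 +44193087432/90377532592799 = 0.00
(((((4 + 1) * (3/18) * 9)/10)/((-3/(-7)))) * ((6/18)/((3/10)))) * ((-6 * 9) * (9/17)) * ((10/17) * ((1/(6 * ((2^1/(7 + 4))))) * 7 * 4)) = -242550/289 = -839.27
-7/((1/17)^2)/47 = -2023/47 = -43.04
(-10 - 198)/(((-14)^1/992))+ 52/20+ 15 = 516456/35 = 14755.89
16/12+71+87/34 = 74.89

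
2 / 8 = 1 / 4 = 0.25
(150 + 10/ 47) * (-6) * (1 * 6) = -254160/ 47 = -5407.66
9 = 9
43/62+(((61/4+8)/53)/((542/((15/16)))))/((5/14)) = 19824031/28496192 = 0.70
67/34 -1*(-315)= 10777/34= 316.97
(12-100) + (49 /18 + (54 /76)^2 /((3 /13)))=-1079839 /12996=-83.09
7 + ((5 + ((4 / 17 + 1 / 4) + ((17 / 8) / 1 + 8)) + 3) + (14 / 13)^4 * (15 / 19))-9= 1304235321 / 73801624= 17.67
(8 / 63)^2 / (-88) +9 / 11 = 35713 / 43659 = 0.82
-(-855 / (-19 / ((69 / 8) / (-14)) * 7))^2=-9641025 / 614656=-15.69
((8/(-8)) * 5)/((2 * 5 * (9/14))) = -7/9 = -0.78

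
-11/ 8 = -1.38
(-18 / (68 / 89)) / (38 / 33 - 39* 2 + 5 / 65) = 343629 / 1119790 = 0.31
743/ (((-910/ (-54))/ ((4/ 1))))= 176.36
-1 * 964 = -964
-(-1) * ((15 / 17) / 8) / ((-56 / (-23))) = 345 / 7616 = 0.05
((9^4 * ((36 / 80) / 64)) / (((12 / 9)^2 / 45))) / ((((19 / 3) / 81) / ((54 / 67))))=31381059609 / 2607104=12036.75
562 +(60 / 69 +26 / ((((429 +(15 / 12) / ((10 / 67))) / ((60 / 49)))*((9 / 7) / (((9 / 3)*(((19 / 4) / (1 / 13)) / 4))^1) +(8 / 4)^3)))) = 562.88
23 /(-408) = -23 /408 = -0.06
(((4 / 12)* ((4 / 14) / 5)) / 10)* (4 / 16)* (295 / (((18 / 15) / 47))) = 2773 / 504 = 5.50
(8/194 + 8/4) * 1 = 198/97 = 2.04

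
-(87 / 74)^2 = -7569 / 5476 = -1.38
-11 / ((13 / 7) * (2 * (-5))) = 77 / 130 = 0.59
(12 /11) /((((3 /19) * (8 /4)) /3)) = 114 /11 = 10.36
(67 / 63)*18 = 134 / 7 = 19.14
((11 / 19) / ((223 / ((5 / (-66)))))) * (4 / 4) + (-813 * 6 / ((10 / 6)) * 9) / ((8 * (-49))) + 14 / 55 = 9242484347 / 137024580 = 67.45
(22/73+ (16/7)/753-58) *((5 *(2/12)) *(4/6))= -111001420/3463047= -32.05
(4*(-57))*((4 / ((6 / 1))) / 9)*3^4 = -1368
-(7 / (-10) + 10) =-93 / 10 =-9.30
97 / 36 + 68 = 2545 / 36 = 70.69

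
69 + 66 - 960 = -825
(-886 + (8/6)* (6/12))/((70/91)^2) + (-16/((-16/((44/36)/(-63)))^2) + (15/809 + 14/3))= -155169401382377/104033840400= -1491.53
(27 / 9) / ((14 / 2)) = 0.43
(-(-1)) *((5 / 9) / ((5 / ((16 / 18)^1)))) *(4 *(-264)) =-2816 / 27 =-104.30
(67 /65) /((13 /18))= 1206 /845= 1.43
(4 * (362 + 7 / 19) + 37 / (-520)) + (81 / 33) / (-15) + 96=167936563 / 108680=1545.24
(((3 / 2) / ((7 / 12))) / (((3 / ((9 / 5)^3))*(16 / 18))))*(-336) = -236196 / 125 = -1889.57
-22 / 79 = -0.28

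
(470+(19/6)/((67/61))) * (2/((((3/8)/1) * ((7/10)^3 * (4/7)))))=54314000/4221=12867.57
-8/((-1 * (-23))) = -8/23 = -0.35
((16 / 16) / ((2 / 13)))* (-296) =-1924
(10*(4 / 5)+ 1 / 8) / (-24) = -65 / 192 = -0.34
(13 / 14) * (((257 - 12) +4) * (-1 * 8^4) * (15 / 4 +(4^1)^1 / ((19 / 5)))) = -604930560 / 133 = -4548350.08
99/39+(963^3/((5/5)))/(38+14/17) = 65788491489/2860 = 23002969.05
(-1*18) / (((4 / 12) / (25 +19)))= -2376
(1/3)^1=1/3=0.33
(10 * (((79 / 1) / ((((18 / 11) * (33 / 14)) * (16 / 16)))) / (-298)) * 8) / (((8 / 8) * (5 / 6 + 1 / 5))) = -221200 / 41571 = -5.32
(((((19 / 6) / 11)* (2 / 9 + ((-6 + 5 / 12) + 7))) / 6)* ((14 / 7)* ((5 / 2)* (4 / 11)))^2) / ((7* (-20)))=-5605 / 3018708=-0.00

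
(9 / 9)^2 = 1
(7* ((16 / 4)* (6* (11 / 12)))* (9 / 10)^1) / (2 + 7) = 77 / 5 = 15.40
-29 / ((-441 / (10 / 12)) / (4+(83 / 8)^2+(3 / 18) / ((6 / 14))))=9356705 / 1524096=6.14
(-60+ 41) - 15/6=-43/2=-21.50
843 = 843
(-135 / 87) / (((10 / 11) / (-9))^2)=-88209 / 580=-152.08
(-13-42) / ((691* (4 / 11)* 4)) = -605 / 11056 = -0.05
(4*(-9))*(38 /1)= -1368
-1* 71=-71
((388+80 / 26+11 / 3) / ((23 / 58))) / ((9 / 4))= 442.42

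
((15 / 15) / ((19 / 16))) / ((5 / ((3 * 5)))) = 48 / 19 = 2.53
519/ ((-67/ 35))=-18165/ 67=-271.12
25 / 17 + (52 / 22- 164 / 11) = -2071 / 187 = -11.07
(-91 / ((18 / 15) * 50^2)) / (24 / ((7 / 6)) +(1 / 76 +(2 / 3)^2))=-36309 / 25171750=-0.00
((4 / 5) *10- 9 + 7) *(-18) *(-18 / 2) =972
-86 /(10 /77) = -3311 /5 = -662.20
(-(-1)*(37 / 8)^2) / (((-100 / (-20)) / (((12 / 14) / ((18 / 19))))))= 26011 / 6720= 3.87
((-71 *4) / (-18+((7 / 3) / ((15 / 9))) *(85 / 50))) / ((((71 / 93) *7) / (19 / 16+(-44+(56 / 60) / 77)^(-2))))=582022083675 / 143996854694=4.04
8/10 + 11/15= 23/15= 1.53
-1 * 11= -11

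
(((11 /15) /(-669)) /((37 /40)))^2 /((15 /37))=7744 /2235567195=0.00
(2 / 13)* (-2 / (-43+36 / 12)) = 1 / 130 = 0.01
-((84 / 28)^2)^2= -81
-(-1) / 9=1 / 9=0.11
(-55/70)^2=121/196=0.62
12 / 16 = 3 / 4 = 0.75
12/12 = 1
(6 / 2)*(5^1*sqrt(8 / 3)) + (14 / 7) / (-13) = -2 / 13 + 10*sqrt(6) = 24.34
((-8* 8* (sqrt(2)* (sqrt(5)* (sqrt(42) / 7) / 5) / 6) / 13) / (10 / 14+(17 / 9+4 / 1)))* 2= -12* sqrt(105) / 845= -0.15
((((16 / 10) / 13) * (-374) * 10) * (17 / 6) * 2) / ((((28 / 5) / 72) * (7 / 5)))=-15259200 / 637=-23954.79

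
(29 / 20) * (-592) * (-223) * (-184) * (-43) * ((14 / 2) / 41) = 53008912544 / 205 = 258580061.19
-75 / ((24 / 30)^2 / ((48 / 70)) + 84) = -1125 / 1274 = -0.88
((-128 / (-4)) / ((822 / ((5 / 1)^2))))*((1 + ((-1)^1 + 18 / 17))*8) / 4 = 2.06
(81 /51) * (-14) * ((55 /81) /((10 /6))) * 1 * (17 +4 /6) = -8162 /51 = -160.04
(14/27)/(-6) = -7/81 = -0.09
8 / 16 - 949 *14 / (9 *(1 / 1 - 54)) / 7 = 4273 / 954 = 4.48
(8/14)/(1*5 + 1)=2/21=0.10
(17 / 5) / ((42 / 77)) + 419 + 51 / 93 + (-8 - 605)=-174113 / 930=-187.22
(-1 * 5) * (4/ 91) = -20/ 91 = -0.22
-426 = -426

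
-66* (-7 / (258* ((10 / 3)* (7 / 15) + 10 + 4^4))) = 99 / 14792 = 0.01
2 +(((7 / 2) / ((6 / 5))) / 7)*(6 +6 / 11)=52 / 11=4.73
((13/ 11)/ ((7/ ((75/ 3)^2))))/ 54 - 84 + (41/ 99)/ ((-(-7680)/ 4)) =-109166753/ 1330560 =-82.05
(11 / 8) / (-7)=-11 / 56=-0.20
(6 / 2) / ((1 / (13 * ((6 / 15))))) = 78 / 5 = 15.60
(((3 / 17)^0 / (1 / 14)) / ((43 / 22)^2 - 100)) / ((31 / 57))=-128744 / 481027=-0.27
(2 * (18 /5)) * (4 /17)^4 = 9216 /417605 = 0.02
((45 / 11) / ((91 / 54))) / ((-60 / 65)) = -405 / 154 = -2.63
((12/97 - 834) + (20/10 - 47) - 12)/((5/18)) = -311094/97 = -3207.15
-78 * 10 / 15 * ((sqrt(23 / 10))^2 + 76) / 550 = -10179 / 1375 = -7.40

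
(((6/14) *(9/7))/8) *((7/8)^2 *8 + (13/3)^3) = 18899/3136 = 6.03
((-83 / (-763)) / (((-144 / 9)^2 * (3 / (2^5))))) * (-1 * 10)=-415 / 9156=-0.05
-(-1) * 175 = 175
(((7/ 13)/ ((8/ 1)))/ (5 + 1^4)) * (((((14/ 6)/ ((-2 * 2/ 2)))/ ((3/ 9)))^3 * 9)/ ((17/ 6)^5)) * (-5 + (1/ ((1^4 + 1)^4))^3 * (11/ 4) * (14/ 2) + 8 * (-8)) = 1978605157851/ 1209672728576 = 1.64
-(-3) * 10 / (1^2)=30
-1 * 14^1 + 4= -10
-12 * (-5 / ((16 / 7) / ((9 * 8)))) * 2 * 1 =3780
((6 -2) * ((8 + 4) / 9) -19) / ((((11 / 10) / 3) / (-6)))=2460 / 11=223.64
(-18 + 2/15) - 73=-1363/15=-90.87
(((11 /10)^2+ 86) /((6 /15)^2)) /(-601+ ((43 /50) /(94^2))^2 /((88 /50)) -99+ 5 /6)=-561735213613200 /720553215178453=-0.78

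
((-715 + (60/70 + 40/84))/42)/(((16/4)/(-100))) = 53525/126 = 424.80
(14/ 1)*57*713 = 568974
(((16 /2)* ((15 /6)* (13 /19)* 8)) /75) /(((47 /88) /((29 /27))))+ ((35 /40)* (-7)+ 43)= 115184231 /2893320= 39.81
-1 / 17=-0.06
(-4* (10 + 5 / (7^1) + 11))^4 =136651472896 / 2401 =56914399.37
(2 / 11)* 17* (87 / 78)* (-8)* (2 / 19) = -7888 / 2717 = -2.90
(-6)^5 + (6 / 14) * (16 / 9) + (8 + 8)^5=21856816 / 21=1040800.76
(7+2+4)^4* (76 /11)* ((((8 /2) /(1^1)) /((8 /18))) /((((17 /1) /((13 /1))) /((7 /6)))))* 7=2074042698 /187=11091137.42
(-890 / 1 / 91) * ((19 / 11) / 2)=-8455 / 1001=-8.45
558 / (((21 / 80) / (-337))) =-716365.71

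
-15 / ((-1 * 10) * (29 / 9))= 0.47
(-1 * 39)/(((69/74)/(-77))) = 74074/23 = 3220.61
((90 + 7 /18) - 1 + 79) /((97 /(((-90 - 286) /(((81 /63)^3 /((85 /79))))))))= -16613335340 /50276943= -330.44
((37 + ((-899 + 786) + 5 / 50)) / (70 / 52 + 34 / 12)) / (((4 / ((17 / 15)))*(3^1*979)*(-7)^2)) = -5083 / 142168600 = -0.00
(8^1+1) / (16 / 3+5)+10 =337 / 31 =10.87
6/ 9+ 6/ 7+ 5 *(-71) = -7423/ 21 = -353.48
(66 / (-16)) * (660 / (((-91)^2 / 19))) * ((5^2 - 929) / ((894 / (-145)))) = -915.88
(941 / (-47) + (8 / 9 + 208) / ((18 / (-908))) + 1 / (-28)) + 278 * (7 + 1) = -888300811 / 106596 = -8333.34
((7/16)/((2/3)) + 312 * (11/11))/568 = 10005/18176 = 0.55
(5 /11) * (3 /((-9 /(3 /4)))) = -5 /44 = -0.11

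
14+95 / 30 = 103 / 6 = 17.17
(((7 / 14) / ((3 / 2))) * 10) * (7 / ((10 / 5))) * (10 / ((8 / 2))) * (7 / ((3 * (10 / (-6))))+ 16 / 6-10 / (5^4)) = 3283 / 90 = 36.48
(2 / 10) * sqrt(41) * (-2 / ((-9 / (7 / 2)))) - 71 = -71 + 7 * sqrt(41) / 45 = -70.00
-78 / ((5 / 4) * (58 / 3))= -468 / 145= -3.23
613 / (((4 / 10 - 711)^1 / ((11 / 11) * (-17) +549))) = -85820 / 187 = -458.93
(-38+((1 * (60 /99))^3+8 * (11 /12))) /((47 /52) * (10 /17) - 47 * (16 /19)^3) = 3316861886104 /2999964662343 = 1.11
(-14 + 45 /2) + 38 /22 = 225 /22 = 10.23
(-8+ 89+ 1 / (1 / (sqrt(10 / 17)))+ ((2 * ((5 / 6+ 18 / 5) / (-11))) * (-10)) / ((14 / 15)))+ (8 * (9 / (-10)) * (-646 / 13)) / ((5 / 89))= sqrt(170) / 17+ 23088074 / 3575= 6458.97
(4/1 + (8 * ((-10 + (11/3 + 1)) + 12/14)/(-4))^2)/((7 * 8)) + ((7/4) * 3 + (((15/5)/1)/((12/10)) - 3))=77207/12348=6.25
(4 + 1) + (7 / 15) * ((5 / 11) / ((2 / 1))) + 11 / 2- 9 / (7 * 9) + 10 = 4727 / 231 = 20.46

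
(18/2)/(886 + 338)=1/136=0.01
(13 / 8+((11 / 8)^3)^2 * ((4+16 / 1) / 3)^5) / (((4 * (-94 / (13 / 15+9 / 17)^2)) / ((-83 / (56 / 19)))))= 69155347707164821 / 5323318963200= 12991.02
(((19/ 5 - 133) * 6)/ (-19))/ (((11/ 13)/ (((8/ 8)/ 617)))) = 2652/ 33935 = 0.08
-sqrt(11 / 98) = -sqrt(22) / 14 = -0.34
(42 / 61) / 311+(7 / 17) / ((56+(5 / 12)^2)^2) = 49472070186 / 21102252545947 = 0.00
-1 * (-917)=917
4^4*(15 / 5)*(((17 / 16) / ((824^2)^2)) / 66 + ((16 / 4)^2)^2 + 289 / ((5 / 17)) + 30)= 3087930210391031893 / 3169432808960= 974284.80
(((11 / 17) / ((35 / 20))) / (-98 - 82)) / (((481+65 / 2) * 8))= -11 / 21998340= -0.00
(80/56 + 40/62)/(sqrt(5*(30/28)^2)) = 12*sqrt(5)/31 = 0.87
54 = 54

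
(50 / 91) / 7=50 / 637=0.08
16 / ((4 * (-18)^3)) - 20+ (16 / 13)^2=-4554961 / 246402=-18.49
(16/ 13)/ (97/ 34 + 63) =544/ 29107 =0.02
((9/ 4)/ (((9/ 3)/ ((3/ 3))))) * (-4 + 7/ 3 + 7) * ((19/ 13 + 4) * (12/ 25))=3408/ 325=10.49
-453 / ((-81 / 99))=553.67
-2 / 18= -1 / 9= -0.11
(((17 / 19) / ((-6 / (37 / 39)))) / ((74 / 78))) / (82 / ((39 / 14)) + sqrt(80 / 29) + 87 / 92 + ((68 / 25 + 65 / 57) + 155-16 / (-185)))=-3255767164934076650 / 4133249096321822829101 + 2371917599220000 *sqrt(145) / 4133249096321822829101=-0.00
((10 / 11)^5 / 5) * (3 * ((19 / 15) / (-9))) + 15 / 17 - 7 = -6.17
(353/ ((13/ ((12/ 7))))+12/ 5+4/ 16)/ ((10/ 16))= 179086/ 2275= 78.72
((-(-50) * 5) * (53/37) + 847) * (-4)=-178356/37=-4820.43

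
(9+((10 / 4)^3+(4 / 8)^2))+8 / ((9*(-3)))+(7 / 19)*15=123551 / 4104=30.11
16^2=256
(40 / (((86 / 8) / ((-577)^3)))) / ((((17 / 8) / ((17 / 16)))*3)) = -15368002640 / 129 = -119131803.41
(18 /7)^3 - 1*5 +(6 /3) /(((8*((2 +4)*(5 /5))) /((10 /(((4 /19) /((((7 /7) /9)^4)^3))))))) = 55812595281261881 /4649919888623184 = 12.00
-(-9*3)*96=2592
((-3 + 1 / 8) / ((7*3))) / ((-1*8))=23 / 1344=0.02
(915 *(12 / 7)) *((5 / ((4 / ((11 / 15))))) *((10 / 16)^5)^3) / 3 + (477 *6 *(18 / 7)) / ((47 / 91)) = 164947600404379148017 / 11575658417225728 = 14249.52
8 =8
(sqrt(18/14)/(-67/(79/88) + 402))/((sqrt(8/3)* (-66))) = -79* sqrt(42)/15930992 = -0.00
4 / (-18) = -2 / 9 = -0.22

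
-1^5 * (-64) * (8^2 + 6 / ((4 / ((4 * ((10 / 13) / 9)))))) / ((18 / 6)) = 161024 / 117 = 1376.27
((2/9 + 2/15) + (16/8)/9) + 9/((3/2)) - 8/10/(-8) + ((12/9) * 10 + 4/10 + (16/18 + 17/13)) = 2939/130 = 22.61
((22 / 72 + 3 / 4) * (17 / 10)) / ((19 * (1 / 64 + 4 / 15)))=272 / 813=0.33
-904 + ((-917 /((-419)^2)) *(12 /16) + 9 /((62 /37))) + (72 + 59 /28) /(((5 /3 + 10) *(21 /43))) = -3306468614439 /3733480226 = -885.63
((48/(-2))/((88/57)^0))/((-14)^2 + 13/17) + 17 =18819/1115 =16.88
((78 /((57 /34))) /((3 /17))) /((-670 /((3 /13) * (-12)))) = 6936 /6365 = 1.09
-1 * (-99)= 99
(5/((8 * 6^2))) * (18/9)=5/144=0.03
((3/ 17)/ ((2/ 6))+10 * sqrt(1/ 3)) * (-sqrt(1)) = -10 * sqrt(3)/ 3 - 9/ 17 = -6.30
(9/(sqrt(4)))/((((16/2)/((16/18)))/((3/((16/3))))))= 9/32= 0.28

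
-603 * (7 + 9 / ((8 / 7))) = -71757 / 8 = -8969.62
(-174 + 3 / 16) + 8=-2653 / 16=-165.81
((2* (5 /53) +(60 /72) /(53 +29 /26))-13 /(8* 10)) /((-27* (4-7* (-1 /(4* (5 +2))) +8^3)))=-744131 /249462366300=-0.00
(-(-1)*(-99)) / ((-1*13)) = 99 / 13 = 7.62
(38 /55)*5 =38 /11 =3.45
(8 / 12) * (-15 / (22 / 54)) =-270 / 11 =-24.55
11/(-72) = -11/72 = -0.15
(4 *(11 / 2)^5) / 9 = 161051 / 72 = 2236.82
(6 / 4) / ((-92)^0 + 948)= 3 / 1898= 0.00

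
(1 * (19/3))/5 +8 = 9.27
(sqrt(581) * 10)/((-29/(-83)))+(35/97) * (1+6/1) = 245/97+830 * sqrt(581)/29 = 692.40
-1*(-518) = 518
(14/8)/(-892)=-7/3568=-0.00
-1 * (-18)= 18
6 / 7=0.86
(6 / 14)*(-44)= -132 / 7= -18.86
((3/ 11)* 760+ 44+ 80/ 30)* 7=58660/ 33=1777.58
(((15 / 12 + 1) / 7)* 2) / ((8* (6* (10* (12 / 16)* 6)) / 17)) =17 / 3360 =0.01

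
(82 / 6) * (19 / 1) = 779 / 3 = 259.67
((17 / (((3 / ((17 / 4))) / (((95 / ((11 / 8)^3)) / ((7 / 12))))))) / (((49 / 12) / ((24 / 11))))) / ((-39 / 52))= -5397872640 / 5021863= -1074.87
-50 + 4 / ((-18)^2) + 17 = -2672 / 81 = -32.99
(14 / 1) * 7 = 98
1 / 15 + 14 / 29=0.55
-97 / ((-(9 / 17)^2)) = 28033 / 81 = 346.09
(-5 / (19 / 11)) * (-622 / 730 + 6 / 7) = -143 / 9709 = -0.01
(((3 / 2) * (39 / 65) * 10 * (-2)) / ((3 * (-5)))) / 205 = 6 / 1025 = 0.01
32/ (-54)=-16/ 27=-0.59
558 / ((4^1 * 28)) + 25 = 1679 / 56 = 29.98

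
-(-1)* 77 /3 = 77 /3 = 25.67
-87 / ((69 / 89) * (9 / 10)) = -25810 / 207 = -124.69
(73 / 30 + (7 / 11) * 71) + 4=17033 / 330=51.62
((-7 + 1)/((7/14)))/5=-12/5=-2.40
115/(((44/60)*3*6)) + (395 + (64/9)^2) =809527/1782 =454.28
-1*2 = -2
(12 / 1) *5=60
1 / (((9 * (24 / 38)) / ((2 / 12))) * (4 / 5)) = 95 / 2592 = 0.04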